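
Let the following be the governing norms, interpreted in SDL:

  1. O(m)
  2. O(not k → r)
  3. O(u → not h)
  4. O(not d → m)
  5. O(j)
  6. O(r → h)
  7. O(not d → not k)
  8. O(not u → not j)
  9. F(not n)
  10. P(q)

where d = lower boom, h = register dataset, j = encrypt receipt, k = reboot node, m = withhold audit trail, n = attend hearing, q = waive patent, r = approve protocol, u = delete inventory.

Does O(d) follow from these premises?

Yes

From premise 5 we have O(j).
Premise 8 is O(not u → not j); contrapositively O(j → u). Since O(j) holds, K gives O(u).
Applying K to premise 3 (O(u → not h)) and O(u) yields O(not h).
Premise 6 is O(r → h); contrapositively O(not h → not r). Since O(not h) holds, K gives O(not r).
The contrapositive of premise 2 (O(not k → r)) is O(not r → k), and O(not r) is already established, so O(k).
Premise 7, O(not d → not k), contraposes to O(k → d); with O(k) we get O(d).
Premises 1, 4, 9, 10 do not contribute to this derivation.
So O(d) follows.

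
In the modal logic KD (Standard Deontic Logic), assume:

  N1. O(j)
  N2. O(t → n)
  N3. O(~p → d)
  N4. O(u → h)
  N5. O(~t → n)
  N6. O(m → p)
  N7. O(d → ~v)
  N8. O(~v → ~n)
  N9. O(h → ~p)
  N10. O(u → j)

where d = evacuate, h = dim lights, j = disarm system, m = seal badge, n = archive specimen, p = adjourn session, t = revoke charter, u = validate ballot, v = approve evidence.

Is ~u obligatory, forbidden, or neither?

Premises 2 and 5 cover both cases: O(t → n) and O(~t → n). Since t ∨ ~t is a tautology, O(n) follows.
Premise 8 is O(~v → ~n); contrapositively O(n → v). Since O(n) holds, K gives O(v).
The contrapositive of premise 7 (O(d → ~v)) is O(v → ~d), and O(v) is already established, so O(~d).
The contrapositive of premise 3 (O(~p → d)) is O(~d → p), and O(~d) is already established, so O(p).
The contrapositive of premise 9 (O(h → ~p)) is O(p → ~h), and O(p) is already established, so O(~h).
Premise 4, O(u → h), contraposes to O(~h → ~u); with O(~h) we get O(~u).
Premises 1, 6, 10 do not contribute to this derivation.
Hence ~u is obligatory.

Obligatory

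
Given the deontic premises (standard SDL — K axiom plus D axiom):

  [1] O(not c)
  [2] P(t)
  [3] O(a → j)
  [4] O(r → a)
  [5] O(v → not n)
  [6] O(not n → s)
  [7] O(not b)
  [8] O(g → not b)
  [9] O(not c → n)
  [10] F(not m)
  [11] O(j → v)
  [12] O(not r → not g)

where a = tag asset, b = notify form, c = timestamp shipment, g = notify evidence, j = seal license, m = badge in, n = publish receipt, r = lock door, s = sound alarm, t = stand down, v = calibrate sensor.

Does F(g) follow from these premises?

Yes

Premise 1 states O(not c) outright.
Applying K to premise 9 (O(not c → n)) and O(not c) yields O(n).
Premise 5, O(v → not n), contraposes to O(n → not v); with O(n) we get O(not v).
Premise 11, O(j → v), contraposes to O(not v → not j); with O(not v) we get O(not j).
Premise 3, O(a → j), contraposes to O(not j → not a); with O(not j) we get O(not a).
The contrapositive of premise 4 (O(r → a)) is O(not a → not r), and O(not a) is already established, so O(not r).
From O(not r) and premise 12, O(not r → not g), we obtain O(not g).
Premises 2, 6, 7, 8, 10 do not contribute to this derivation.
So O(not g) holds, i.e. F(g). The claim follows.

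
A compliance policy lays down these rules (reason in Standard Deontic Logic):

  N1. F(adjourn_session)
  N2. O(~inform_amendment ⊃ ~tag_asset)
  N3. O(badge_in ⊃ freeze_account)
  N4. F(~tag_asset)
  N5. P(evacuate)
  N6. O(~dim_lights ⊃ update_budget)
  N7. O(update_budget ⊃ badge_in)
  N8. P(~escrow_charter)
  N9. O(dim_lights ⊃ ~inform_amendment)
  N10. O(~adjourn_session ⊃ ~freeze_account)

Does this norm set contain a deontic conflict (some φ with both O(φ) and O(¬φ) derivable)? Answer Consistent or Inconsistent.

Premise 4, F(~tag_asset), is equivalent to O(tag_asset).
The contrapositive of premise 2 (O(~inform_amendment ⊃ ~tag_asset)) is O(tag_asset ⊃ inform_amendment), and O(tag_asset) is already established, so O(inform_amendment).
Premise 9, O(dim_lights ⊃ ~inform_amendment), contraposes to O(inform_amendment ⊃ ~dim_lights); with O(inform_amendment) we get O(~dim_lights).
Applying K to premise 6 (O(~dim_lights ⊃ update_budget)) and O(~dim_lights) yields O(update_budget).
Applying K to premise 7 (O(update_budget ⊃ badge_in)) and O(update_budget) yields O(badge_in).
Applying K to premise 3 (O(badge_in ⊃ freeze_account)) and O(badge_in) yields O(freeze_account).
Premise 10, O(~adjourn_session ⊃ ~freeze_account), contraposes to O(freeze_account ⊃ adjourn_session); with O(freeze_account) we get O(adjourn_session).
Yet premise 1 is F(adjourn_session), i.e. O(~adjourn_session).
We now have both O(adjourn_session) and O(~adjourn_session) — adjourn_session is simultaneously obligatory and forbidden, violating the D-axiom.

Inconsistent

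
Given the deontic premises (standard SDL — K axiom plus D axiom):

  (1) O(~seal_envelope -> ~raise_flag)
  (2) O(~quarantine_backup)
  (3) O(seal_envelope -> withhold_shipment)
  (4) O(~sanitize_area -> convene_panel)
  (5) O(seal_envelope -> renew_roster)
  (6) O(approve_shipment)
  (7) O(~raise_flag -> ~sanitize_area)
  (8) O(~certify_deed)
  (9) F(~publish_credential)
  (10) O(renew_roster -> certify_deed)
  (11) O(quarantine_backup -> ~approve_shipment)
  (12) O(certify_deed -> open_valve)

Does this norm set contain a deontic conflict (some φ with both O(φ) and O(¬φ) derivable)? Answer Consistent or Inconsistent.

Consistent

Premise 11 is O(quarantine_backup -> ~approve_shipment), but O(quarantine_backup) is not derivable from the premises, so it does not yield O(~approve_shipment).
So O(~approve_shipment) is not derivable, and the apparent clash with O(approve_shipment) does not arise.
A world satisfying every obligation exists (e.g. approve_shipment=true, certify_deed=false, convene_panel=true, open_valve=false, publish_credential=true, quarantine_backup=false, raise_flag=false, renew_roster=false, sanitize_area=false, seal_envelope=false, withhold_shipment=false); no atom is both obligatory and forbidden, so the set is consistent.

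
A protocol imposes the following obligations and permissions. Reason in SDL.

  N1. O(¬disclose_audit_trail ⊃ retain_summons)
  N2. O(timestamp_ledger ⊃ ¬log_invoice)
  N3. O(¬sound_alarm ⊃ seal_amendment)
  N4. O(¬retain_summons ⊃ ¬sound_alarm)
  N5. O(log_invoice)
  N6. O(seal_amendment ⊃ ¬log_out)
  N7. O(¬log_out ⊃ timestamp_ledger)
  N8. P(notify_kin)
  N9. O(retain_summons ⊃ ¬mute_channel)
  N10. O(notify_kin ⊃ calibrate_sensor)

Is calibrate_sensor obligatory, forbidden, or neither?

Neither

Premise 10 is O(notify_kin ⊃ calibrate_sensor), but O(notify_kin) is not derivable from the premises (the permission P(notify_kin) asserts only ¬O(¬notify_kin), not O(notify_kin)), so it does not yield O(calibrate_sensor).
No premise or chain of K-axiom applications forces O(calibrate_sensor), and none forces O(¬calibrate_sensor). So calibrate_sensor is neither obligatory nor forbidden under these norms.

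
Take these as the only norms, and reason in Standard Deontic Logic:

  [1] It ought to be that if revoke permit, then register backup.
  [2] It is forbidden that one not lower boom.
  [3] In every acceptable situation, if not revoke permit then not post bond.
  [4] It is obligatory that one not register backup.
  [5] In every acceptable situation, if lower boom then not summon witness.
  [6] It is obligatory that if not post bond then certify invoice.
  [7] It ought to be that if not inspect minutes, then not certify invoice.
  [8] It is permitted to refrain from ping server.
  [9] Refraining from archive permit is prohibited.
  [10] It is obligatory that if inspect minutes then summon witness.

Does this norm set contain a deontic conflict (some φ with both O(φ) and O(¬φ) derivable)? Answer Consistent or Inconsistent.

Inconsistent

Premise 2 is F(¬lower_boom), i.e. O(lower_boom).
Applying K to premise 5 (O(lower_boom → ¬summon_witness)) and O(lower_boom) yields O(¬summon_witness).
Premise 10 is O(inspect_minutes → summon_witness); contrapositively O(¬summon_witness → ¬inspect_minutes). Since O(¬summon_witness) holds, K gives O(¬inspect_minutes).
With premise 7, O(¬inspect_minutes → ¬certify_invoice), the K-axiom yields O(¬certify_invoice).
Premise 6 is O(¬post_bond → certify_invoice); contrapositively O(¬certify_invoice → post_bond). Since O(¬certify_invoice) holds, K gives O(post_bond).
Premise 3, O(¬revoke_permit → ¬post_bond), contraposes to O(post_bond → revoke_permit); with O(post_bond) we get O(revoke_permit).
Applying K to premise 1 (O(revoke_permit → register_backup)) and O(revoke_permit) yields O(register_backup).
However, premise 4 gives O(¬register_backup).
We now have both O(register_backup) and O(¬register_backup) — register_backup is simultaneously obligatory and forbidden, violating the D-axiom.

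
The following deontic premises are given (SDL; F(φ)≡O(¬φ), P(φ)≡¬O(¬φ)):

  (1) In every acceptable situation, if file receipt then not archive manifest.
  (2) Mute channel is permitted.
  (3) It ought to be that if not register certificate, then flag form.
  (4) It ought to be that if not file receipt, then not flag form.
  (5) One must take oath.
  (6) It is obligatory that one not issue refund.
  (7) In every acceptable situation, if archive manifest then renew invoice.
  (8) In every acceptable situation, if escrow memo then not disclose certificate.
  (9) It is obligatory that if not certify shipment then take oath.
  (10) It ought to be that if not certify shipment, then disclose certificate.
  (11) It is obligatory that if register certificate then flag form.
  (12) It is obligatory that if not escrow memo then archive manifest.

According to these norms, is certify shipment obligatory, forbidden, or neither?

Obligatory

Premises 11 and 3 are O(register_certificate → flag_form) and O(¬register_certificate → flag_form); every ideal world satisfies register_certificate or ¬register_certificate, so in either case flag_form holds — hence O(flag_form).
Premise 4 is O(¬file_receipt → ¬flag_form); contrapositively O(flag_form → file_receipt). Since O(flag_form) holds, K gives O(file_receipt).
Applying K to premise 1 (O(file_receipt → ¬archive_manifest)) and O(file_receipt) yields O(¬archive_manifest).
Premise 12 is O(¬escrow_memo → archive_manifest); contrapositively O(¬archive_manifest → escrow_memo). Since O(¬archive_manifest) holds, K gives O(escrow_memo).
Applying K to premise 8 (O(escrow_memo → ¬disclose_certificate)) and O(escrow_memo) yields O(¬disclose_certificate).
Premise 10 is O(¬certify_shipment → disclose_certificate); contrapositively O(¬disclose_certificate → certify_shipment). Since O(¬disclose_certificate) holds, K gives O(certify_shipment).
Premises 2, 5, 6, 7, 9 do not contribute to this derivation.
Hence certify_shipment is obligatory.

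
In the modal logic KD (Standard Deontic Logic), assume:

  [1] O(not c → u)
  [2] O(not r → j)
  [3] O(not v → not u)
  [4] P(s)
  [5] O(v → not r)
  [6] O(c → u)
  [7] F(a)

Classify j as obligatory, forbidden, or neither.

By case analysis on c: premise 6 gives O(c → u) and premise 1 gives O(not c → u), so O(u) either way.
The contrapositive of premise 3 (O(not v → not u)) is O(u → v), and O(u) is already established, so O(v).
From O(v) and premise 5, O(v → not r), we obtain O(not r).
With premise 2, O(not r → j), the K-axiom yields O(j).
Premises 4, 7 do not contribute to this derivation.
Hence j is obligatory.

Obligatory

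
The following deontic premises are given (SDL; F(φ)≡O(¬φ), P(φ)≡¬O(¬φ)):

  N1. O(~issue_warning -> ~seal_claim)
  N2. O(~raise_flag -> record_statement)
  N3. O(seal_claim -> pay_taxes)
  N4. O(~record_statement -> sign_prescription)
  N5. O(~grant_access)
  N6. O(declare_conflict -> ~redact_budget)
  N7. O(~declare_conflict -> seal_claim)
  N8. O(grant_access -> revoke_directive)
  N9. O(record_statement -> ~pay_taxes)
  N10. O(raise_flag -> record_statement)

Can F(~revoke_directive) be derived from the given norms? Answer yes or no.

Premise 8 is O(grant_access -> revoke_directive), but O(grant_access) is not derivable from the premises, so it does not yield O(revoke_directive).
No other premise forces O(revoke_directive). An ideal world satisfying every premise can still have ~revoke_directive true, so F(~revoke_directive) is not derivable.

No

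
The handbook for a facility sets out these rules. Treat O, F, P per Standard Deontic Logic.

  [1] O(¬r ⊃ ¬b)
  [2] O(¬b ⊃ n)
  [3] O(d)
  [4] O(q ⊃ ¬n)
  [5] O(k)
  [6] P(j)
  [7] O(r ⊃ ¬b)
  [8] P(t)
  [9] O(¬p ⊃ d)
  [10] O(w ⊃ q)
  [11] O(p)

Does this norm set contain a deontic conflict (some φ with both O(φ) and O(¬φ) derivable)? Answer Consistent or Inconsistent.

Consistent

Premise 9 is O(¬p ⊃ d); even if O(d) held, inferring O(¬p) would be affirming the consequent — invalid.
So O(¬p) is not derivable, and the apparent clash with O(p) does not arise.
A world satisfying every obligation exists (e.g. b=false, d=true, j=false, k=true, n=true, p=true, q=false, r=false, t=false, w=false); no atom is both obligatory and forbidden, so the set is consistent.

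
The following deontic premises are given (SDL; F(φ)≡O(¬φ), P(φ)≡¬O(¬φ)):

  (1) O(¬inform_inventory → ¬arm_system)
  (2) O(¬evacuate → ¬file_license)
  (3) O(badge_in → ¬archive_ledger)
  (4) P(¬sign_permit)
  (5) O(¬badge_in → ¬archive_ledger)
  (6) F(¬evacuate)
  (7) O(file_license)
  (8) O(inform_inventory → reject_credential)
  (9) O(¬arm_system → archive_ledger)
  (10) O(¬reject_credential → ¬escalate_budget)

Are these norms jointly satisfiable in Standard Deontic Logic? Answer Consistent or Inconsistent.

Consistent

Premise 2 is O(¬evacuate → ¬file_license), but O(¬evacuate) is not derivable from the premises, so it does not yield O(¬file_license).
So O(¬file_license) is not derivable, and the apparent clash with O(file_license) does not arise.
A world satisfying every obligation exists (e.g. archive_ledger=false, arm_system=true, badge_in=false, escalate_budget=false, evacuate=true, file_license=true, inform_inventory=true, reject_credential=true, sign_permit=false); no atom is both obligatory and forbidden, so the set is consistent.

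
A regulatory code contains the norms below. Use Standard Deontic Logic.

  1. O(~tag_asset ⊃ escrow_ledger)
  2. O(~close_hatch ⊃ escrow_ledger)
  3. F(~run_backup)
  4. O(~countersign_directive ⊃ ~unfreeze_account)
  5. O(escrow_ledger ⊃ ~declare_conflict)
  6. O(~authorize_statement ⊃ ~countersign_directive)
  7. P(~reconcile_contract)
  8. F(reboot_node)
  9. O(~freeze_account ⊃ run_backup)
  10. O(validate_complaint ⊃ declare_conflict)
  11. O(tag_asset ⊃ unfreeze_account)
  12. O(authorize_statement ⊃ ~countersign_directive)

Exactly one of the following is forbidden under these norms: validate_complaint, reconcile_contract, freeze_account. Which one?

validate_complaint

Premises 6 and 12 are O(~authorize_statement ⊃ ~countersign_directive) and O(authorize_statement ⊃ ~countersign_directive); every ideal world satisfies ~authorize_statement or authorize_statement, so in either case ~countersign_directive holds — hence O(~countersign_directive).
Premise 4 is O(~countersign_directive ⊃ ~unfreeze_account); since O(~countersign_directive), deontic closure gives O(~unfreeze_account).
The contrapositive of premise 11 (O(tag_asset ⊃ unfreeze_account)) is O(~unfreeze_account ⊃ ~tag_asset), and O(~unfreeze_account) is already established, so O(~tag_asset).
Premise 1 is O(~tag_asset ⊃ escrow_ledger); since O(~tag_asset), deontic closure gives O(escrow_ledger).
Applying K to premise 5 (O(escrow_ledger ⊃ ~declare_conflict)) and O(escrow_ledger) yields O(~declare_conflict).
Premise 10 is O(validate_complaint ⊃ declare_conflict); contrapositively O(~declare_conflict ⊃ ~validate_complaint). Since O(~declare_conflict) holds, K gives O(~validate_complaint).
So O(~validate_complaint) holds, i.e. validate_complaint is forbidden. None of the other listed options is forbidden under the premises.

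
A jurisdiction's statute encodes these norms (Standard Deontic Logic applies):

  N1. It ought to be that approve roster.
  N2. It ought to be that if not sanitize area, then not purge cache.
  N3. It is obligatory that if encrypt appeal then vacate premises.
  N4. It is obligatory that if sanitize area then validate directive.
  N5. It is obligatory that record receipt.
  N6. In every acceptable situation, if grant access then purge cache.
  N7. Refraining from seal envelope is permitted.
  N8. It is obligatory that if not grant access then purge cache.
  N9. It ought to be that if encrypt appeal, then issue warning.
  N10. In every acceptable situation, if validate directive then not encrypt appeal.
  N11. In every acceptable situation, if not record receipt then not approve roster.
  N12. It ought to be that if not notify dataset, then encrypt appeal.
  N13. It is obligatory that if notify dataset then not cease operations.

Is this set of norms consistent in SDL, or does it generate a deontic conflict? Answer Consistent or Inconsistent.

Consistent

Premise 11 is O(¬record_receipt → ¬approve_roster), but O(¬record_receipt) is not derivable from the premises, so it does not yield O(¬approve_roster).
So O(¬approve_roster) is not derivable, and the apparent clash with O(approve_roster) does not arise.
A world satisfying every obligation exists (e.g. approve_roster=true, cease_operations=false, encrypt_appeal=false, grant_access=false, issue_warning=false, notify_dataset=true, purge_cache=true, record_receipt=true, sanitize_area=true, seal_envelope=false, vacate_premises=false, validate_directive=true); no atom is both obligatory and forbidden, so the set is consistent.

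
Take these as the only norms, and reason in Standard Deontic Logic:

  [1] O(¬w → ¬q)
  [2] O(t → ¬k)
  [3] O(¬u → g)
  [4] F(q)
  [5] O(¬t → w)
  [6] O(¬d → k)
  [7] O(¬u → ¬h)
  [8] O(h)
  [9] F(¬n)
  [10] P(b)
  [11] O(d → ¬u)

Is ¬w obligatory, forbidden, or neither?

Forbidden

Premise 8 states O(h) outright.
Premise 7 is O(¬u → ¬h); contrapositively O(h → u). Since O(h) holds, K gives O(u).
Premise 11, O(d → ¬u), contraposes to O(u → ¬d); with O(u) we get O(¬d).
Applying K to premise 6 (O(¬d → k)) and O(¬d) yields O(k).
Premise 2 is O(t → ¬k); contrapositively O(k → ¬t). Since O(k) holds, K gives O(¬t).
From O(¬t) and premise 5, O(¬t → w), we obtain O(w).
Premises 1, 3, 4, 9, 10 do not contribute to this derivation.
Thus O(w), which is F(¬w): ¬w is forbidden.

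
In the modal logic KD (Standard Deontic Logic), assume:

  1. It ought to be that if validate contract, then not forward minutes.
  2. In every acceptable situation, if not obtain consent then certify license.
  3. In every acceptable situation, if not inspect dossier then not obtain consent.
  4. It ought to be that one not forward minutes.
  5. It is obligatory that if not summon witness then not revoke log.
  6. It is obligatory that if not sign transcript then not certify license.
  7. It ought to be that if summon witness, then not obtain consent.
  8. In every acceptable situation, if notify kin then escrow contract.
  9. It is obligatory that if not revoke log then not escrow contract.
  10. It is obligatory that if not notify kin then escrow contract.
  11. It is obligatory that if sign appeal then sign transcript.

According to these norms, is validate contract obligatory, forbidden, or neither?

Neither

Premise 1 is O(validate_contract → ¬forward_minutes); even if O(¬forward_minutes) held, inferring O(validate_contract) would be affirming the consequent — invalid.
No premise or chain of K-axiom applications forces O(validate_contract), and none forces O(¬validate_contract). So validate_contract is neither obligatory nor forbidden under these norms.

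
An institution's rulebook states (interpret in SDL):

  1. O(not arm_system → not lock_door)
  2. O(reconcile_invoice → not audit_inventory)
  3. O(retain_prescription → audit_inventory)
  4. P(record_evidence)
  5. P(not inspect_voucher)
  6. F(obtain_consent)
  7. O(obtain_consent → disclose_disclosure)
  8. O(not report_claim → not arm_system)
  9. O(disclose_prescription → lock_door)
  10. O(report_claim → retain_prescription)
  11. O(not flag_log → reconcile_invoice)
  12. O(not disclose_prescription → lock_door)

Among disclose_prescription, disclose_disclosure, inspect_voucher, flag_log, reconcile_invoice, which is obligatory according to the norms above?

flag_log

Premises 9 and 12 cover both cases: O(disclose_prescription → lock_door) and O(not disclose_prescription → lock_door). Since disclose_prescription ∨ not disclose_prescription is a tautology, O(lock_door) follows.
Premise 1, O(not arm_system → not lock_door), contraposes to O(lock_door → arm_system); with O(lock_door) we get O(arm_system).
The contrapositive of premise 8 (O(not report_claim → not arm_system)) is O(arm_system → report_claim), and O(arm_system) is already established, so O(report_claim).
From O(report_claim) and premise 10, O(report_claim → retain_prescription), we obtain O(retain_prescription).
From O(retain_prescription) and premise 3, O(retain_prescription → audit_inventory), we obtain O(audit_inventory).
The contrapositive of premise 2 (O(reconcile_invoice → not audit_inventory)) is O(audit_inventory → not reconcile_invoice), and O(audit_inventory) is already established, so O(not reconcile_invoice).
Premise 11 is O(not flag_log → reconcile_invoice); contrapositively O(not reconcile_invoice → flag_log). Since O(not reconcile_invoice) holds, K gives O(flag_log).
So O(flag_log) holds — flag_log is obligatory. None of the other listed options is made obligatory by any chain of premises.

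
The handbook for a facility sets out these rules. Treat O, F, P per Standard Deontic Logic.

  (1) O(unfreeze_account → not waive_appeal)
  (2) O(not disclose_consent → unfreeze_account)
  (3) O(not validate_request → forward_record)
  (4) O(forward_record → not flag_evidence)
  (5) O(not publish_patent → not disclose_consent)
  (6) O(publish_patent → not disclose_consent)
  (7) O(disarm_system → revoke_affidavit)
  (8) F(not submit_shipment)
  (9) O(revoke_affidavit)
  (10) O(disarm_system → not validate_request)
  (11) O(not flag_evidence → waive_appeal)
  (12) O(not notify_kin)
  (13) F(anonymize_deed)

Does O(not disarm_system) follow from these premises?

Yes

Premises 5 and 6 are O(not publish_patent → not disclose_consent) and O(publish_patent → not disclose_consent); every ideal world satisfies not publish_patent or publish_patent, so in either case not disclose_consent holds — hence O(not disclose_consent).
Premise 2 is O(not disclose_consent → unfreeze_account); since O(not disclose_consent), deontic closure gives O(unfreeze_account).
With premise 1, O(unfreeze_account → not waive_appeal), the K-axiom yields O(not waive_appeal).
The contrapositive of premise 11 (O(not flag_evidence → waive_appeal)) is O(not waive_appeal → flag_evidence), and O(not waive_appeal) is already established, so O(flag_evidence).
The contrapositive of premise 4 (O(forward_record → not flag_evidence)) is O(flag_evidence → not forward_record), and O(flag_evidence) is already established, so O(not forward_record).
Premise 3, O(not validate_request → forward_record), contraposes to O(not forward_record → validate_request); with O(not forward_record) we get O(validate_request).
Premise 10, O(disarm_system → not validate_request), contraposes to O(validate_request → not disarm_system); with O(validate_request) we get O(not disarm_system).
Premises 7, 8, 9, 12, 13 do not contribute to this derivation.
So O(not disarm_system) follows.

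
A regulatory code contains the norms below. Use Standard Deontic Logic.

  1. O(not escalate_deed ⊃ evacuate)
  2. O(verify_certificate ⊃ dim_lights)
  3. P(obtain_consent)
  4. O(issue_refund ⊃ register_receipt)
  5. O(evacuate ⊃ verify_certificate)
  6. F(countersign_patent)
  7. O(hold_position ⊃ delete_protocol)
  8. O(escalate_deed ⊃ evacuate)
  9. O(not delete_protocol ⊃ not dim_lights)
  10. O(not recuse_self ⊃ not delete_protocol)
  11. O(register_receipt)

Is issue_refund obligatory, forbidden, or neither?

Premise 4 is O(issue_refund ⊃ register_receipt); even if O(register_receipt) held, inferring O(issue_refund) would be affirming the consequent — invalid.
No premise or chain of K-axiom applications forces O(issue_refund), and none forces O(not issue_refund). So issue_refund is neither obligatory nor forbidden under these norms.

Neither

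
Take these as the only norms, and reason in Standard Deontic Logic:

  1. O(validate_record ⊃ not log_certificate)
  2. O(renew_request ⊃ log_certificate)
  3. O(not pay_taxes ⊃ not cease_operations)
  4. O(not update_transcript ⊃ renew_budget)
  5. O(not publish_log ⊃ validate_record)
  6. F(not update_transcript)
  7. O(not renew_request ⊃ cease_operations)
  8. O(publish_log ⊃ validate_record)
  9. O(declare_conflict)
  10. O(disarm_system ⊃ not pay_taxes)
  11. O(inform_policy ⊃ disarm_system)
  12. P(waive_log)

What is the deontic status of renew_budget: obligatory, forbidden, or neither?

Neither

Premise 4 is O(not update_transcript ⊃ renew_budget), but O(not update_transcript) is not derivable from the premises, so it does not yield O(renew_budget).
No premise or chain of K-axiom applications forces O(renew_budget), and none forces O(not renew_budget). So renew_budget is neither obligatory nor forbidden under these norms.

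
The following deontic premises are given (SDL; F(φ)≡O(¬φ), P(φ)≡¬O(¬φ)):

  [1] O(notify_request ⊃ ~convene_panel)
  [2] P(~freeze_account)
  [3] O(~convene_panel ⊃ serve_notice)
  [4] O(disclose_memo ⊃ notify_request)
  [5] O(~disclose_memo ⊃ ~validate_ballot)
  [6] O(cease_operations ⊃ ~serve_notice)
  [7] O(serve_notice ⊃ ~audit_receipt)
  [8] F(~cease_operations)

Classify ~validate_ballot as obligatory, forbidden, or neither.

Obligatory

F(~cease_operations) at premise 8 means O(cease_operations).
From O(cease_operations) and premise 6, O(cease_operations ⊃ ~serve_notice), we obtain O(~serve_notice).
Premise 3, O(~convene_panel ⊃ serve_notice), contraposes to O(~serve_notice ⊃ convene_panel); with O(~serve_notice) we get O(convene_panel).
Premise 1, O(notify_request ⊃ ~convene_panel), contraposes to O(convene_panel ⊃ ~notify_request); with O(convene_panel) we get O(~notify_request).
The contrapositive of premise 4 (O(disclose_memo ⊃ notify_request)) is O(~notify_request ⊃ ~disclose_memo), and O(~notify_request) is already established, so O(~disclose_memo).
From O(~disclose_memo) and premise 5, O(~disclose_memo ⊃ ~validate_ballot), we obtain O(~validate_ballot).
Premises 2, 7 do not contribute to this derivation.
Hence ~validate_ballot is obligatory.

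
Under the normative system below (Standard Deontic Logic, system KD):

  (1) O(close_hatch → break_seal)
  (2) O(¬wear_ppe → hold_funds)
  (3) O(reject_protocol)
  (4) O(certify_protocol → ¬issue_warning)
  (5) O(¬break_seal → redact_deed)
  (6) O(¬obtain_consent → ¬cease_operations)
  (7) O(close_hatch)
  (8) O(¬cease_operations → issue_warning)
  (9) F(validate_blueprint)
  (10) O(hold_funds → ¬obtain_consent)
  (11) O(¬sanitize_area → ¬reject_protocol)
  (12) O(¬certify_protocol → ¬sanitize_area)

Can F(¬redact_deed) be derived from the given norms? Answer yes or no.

Premise 5 is O(¬break_seal → redact_deed), but O(¬break_seal) is not derivable from the premises, so it does not yield O(redact_deed).
No other premise forces O(redact_deed). An ideal world satisfying every premise can still have ¬redact_deed true, so F(¬redact_deed) is not derivable.

No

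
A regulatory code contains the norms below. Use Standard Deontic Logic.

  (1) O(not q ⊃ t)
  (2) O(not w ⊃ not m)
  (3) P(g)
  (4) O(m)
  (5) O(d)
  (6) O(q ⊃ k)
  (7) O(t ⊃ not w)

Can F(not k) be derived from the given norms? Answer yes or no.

Premise 4 gives O(m).
The contrapositive of premise 2 (O(not w ⊃ not m)) is O(m ⊃ w), and O(m) is already established, so O(w).
Premise 7 is O(t ⊃ not w); contrapositively O(w ⊃ not t). Since O(w) holds, K gives O(not t).
Premise 1 is O(not q ⊃ t); contrapositively O(not t ⊃ q). Since O(not t) holds, K gives O(q).
Applying K to premise 6 (O(q ⊃ k)) and O(q) yields O(k).
Premises 3, 5 do not contribute to this derivation.
So O(k) holds, i.e. F(not k). The claim follows.

Yes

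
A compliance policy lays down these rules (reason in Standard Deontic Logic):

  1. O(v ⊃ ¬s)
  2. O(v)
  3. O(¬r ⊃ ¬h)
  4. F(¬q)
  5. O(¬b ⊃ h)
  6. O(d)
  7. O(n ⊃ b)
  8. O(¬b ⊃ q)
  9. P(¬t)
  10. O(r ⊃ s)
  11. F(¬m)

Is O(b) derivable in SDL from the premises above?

Yes

Premise 2 gives O(v).
From O(v) and premise 1, O(v ⊃ ¬s), we obtain O(¬s).
Premise 10 is O(r ⊃ s); contrapositively O(¬s ⊃ ¬r). Since O(¬s) holds, K gives O(¬r).
Premise 3 is O(¬r ⊃ ¬h); since O(¬r), deontic closure gives O(¬h).
Premise 5 is O(¬b ⊃ h); contrapositively O(¬h ⊃ b). Since O(¬h) holds, K gives O(b).
Premises 4, 6, 7, 8, 9, 11 do not contribute to this derivation.
So O(b) follows.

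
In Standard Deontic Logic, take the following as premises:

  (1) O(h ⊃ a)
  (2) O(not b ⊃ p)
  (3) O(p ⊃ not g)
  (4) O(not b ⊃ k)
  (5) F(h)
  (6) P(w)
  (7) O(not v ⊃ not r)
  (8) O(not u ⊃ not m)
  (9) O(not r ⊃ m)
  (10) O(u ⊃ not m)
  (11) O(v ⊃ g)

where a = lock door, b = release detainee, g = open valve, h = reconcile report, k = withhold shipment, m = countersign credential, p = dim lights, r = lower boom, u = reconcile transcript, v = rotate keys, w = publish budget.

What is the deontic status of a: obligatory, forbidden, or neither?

Premise 1 is O(h ⊃ a), but O(h) is not derivable from the premises, so it does not yield O(a).
No premise or chain of K-axiom applications forces O(a), and none forces O(not a). So a is neither obligatory nor forbidden under these norms.

Neither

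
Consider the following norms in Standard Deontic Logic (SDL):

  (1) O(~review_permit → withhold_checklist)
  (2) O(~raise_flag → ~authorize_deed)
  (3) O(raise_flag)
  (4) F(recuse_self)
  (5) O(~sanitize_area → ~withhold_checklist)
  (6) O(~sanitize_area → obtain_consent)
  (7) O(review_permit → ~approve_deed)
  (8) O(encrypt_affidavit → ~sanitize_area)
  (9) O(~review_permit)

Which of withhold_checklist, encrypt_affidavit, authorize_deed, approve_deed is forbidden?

encrypt_affidavit

From premise 9 we have O(~review_permit).
From O(~review_permit) and premise 1, O(~review_permit → withhold_checklist), we obtain O(withhold_checklist).
The contrapositive of premise 5 (O(~sanitize_area → ~withhold_checklist)) is O(withhold_checklist → sanitize_area), and O(withhold_checklist) is already established, so O(sanitize_area).
The contrapositive of premise 8 (O(encrypt_affidavit → ~sanitize_area)) is O(sanitize_area → ~encrypt_affidavit), and O(sanitize_area) is already established, so O(~encrypt_affidavit).
So O(~encrypt_affidavit) holds, i.e. encrypt_affidavit is forbidden. None of the other listed options is forbidden under the premises.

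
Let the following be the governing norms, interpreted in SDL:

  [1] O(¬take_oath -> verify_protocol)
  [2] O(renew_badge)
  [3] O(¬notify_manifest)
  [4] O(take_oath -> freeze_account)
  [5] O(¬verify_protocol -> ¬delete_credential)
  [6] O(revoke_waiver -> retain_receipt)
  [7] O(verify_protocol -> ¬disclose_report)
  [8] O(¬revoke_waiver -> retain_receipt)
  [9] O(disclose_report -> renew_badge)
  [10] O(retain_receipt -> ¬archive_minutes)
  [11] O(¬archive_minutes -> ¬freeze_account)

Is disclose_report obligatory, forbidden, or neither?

By case analysis on revoke_waiver: premise 6 gives O(revoke_waiver -> retain_receipt) and premise 8 gives O(¬revoke_waiver -> retain_receipt), so O(retain_receipt) either way.
Applying K to premise 10 (O(retain_receipt -> ¬archive_minutes)) and O(retain_receipt) yields O(¬archive_minutes).
From O(¬archive_minutes) and premise 11, O(¬archive_minutes -> ¬freeze_account), we obtain O(¬freeze_account).
Premise 4 is O(take_oath -> freeze_account); contrapositively O(¬freeze_account -> ¬take_oath). Since O(¬freeze_account) holds, K gives O(¬take_oath).
Applying K to premise 1 (O(¬take_oath -> verify_protocol)) and O(¬take_oath) yields O(verify_protocol).
Premise 7 is O(verify_protocol -> ¬disclose_report); since O(verify_protocol), deontic closure gives O(¬disclose_report).
Premises 2, 3, 5, 9 do not contribute to this derivation.
Thus O(¬disclose_report), which is F(disclose_report): disclose_report is forbidden.

Forbidden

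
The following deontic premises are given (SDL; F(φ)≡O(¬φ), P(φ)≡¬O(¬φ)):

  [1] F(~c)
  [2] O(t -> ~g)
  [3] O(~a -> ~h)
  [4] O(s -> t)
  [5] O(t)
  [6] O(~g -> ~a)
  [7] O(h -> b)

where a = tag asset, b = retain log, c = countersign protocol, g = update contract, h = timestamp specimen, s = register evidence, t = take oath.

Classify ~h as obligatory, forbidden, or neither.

Obligatory

From premise 5 we have O(t).
With premise 2, O(t -> ~g), the K-axiom yields O(~g).
Applying K to premise 6 (O(~g -> ~a)) and O(~g) yields O(~a).
With premise 3, O(~a -> ~h), the K-axiom yields O(~h).
Premises 1, 4, 7 do not contribute to this derivation.
Hence ~h is obligatory.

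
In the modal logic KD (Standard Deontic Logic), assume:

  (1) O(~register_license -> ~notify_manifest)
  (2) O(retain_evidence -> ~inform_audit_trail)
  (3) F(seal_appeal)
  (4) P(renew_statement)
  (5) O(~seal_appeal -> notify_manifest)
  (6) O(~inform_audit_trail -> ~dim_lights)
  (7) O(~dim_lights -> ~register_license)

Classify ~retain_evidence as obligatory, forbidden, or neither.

Premise 3, F(seal_appeal), is equivalent to O(~seal_appeal).
Applying K to premise 5 (O(~seal_appeal -> notify_manifest)) and O(~seal_appeal) yields O(notify_manifest).
The contrapositive of premise 1 (O(~register_license -> ~notify_manifest)) is O(notify_manifest -> register_license), and O(notify_manifest) is already established, so O(register_license).
Premise 7, O(~dim_lights -> ~register_license), contraposes to O(register_license -> dim_lights); with O(register_license) we get O(dim_lights).
Premise 6, O(~inform_audit_trail -> ~dim_lights), contraposes to O(dim_lights -> inform_audit_trail); with O(dim_lights) we get O(inform_audit_trail).
The contrapositive of premise 2 (O(retain_evidence -> ~inform_audit_trail)) is O(inform_audit_trail -> ~retain_evidence), and O(inform_audit_trail) is already established, so O(~retain_evidence).
Premise 4 does not contribute to this derivation.
Hence ~retain_evidence is obligatory.

Obligatory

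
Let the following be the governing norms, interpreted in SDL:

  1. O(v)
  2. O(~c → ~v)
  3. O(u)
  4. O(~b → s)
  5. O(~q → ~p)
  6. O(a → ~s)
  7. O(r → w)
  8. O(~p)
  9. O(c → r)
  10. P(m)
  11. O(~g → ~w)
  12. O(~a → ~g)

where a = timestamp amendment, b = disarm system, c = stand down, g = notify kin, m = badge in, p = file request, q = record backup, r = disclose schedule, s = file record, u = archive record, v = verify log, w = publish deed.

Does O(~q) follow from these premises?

No

Premise 5 is O(~q → ~p); even if O(~p) held, inferring O(~q) would be affirming the consequent — invalid.
No other premise forces O(~q). An ideal world satisfying every premise can still have ~q false, so O(~q) is not derivable.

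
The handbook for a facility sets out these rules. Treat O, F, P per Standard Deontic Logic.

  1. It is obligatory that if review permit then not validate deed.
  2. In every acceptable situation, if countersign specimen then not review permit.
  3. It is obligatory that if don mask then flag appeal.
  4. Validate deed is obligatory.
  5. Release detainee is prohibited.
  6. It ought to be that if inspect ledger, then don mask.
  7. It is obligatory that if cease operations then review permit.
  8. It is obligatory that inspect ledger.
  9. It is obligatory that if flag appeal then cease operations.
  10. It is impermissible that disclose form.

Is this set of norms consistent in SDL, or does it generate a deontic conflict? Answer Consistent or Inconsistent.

Inconsistent

From premise 4 we have O(validate_deed).
Premise 1 is O(review_permit → ¬validate_deed); contrapositively O(validate_deed → ¬review_permit). Since O(validate_deed) holds, K gives O(¬review_permit).
The contrapositive of premise 7 (O(cease_operations → review_permit)) is O(¬review_permit → ¬cease_operations), and O(¬review_permit) is already established, so O(¬cease_operations).
Premise 9, O(flag_appeal → cease_operations), contraposes to O(¬cease_operations → ¬flag_appeal); with O(¬cease_operations) we get O(¬flag_appeal).
Premise 3, O(don_mask → flag_appeal), contraposes to O(¬flag_appeal → ¬don_mask); with O(¬flag_appeal) we get O(¬don_mask).
Premise 6, O(inspect_ledger → don_mask), contraposes to O(¬don_mask → ¬inspect_ledger); with O(¬don_mask) we get O(¬inspect_ledger).
Yet premise 8 states O(inspect_ledger).
We now have both O(¬inspect_ledger) and O(inspect_ledger) — inspect_ledger is simultaneously obligatory and forbidden, violating the D-axiom.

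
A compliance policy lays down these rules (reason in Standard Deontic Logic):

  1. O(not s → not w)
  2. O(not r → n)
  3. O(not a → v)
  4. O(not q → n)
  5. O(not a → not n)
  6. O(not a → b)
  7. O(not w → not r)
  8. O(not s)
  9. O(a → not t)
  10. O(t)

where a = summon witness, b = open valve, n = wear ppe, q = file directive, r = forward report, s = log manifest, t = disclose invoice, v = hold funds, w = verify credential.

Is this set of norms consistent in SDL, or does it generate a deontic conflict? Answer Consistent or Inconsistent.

From premise 8 we have O(not s).
Premise 1 is O(not s → not w); since O(not s), deontic closure gives O(not w).
Premise 7 is O(not w → not r); since O(not w), deontic closure gives O(not r).
From O(not r) and premise 2, O(not r → n), we obtain O(n).
Premise 5 is O(not a → not n); contrapositively O(n → a). Since O(n) holds, K gives O(a).
Premise 9 is O(a → not t); since O(a), deontic closure gives O(not t).
However, premise 10 gives O(t).
We now have both O(not t) and O(t) — t is simultaneously obligatory and forbidden, violating the D-axiom.

Inconsistent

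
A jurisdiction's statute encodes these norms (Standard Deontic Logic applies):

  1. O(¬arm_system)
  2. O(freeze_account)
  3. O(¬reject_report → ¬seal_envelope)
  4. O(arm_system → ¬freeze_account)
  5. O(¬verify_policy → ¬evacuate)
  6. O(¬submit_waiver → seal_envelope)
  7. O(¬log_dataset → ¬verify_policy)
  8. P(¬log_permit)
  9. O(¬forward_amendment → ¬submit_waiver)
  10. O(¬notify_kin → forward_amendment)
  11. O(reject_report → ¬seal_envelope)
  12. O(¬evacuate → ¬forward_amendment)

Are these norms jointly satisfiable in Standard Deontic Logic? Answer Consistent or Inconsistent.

Premise 4 is O(arm_system → ¬freeze_account), but O(arm_system) is not derivable from the premises, so it does not yield O(¬freeze_account).
So O(¬freeze_account) is not derivable, and the apparent clash with O(freeze_account) does not arise.
A world satisfying every obligation exists (e.g. arm_system=false, evacuate=true, forward_amendment=true, freeze_account=true, log_dataset=true, log_permit=false, notify_kin=false, reject_report=false, seal_envelope=false, submit_waiver=true, verify_policy=true); no atom is both obligatory and forbidden, so the set is consistent.

Consistent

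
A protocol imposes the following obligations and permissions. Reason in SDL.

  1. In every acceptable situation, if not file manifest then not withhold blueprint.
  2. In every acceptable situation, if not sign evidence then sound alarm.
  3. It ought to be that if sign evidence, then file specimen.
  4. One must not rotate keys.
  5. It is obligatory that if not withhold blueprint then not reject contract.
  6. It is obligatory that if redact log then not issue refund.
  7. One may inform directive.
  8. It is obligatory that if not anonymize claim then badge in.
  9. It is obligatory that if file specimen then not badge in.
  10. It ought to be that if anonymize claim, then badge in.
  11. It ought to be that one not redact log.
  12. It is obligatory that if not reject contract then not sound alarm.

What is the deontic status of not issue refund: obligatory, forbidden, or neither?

Premise 6 is O(redact_log → ¬issue_refund), but O(redact_log) is not derivable from the premises, so it does not yield O(¬issue_refund).
No premise or chain of K-axiom applications forces O(¬issue_refund), and none forces O(issue_refund). So ¬issue_refund is neither obligatory nor forbidden under these norms.

Neither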